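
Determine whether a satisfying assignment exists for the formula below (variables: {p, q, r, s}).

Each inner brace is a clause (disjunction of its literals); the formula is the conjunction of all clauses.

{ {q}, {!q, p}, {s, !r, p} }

The clause (q) is unit, so q = true.
The clause (p) is unit, so p = true.
All clauses hold; r, s can take either value.
A satisfying assignment: p ↦ true; q ↦ true; r ↦ true; s ↦ false.

Satisfiable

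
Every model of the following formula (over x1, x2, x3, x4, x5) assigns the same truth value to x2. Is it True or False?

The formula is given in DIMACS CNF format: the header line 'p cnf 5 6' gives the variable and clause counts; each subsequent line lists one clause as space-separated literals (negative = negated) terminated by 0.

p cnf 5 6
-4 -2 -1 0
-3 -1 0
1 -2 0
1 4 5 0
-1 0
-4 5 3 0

False

Suppose x2 = True.
(x1) alone gives x1 = True.
But (¬x1) is also a unit clause — contradiction.
So every satisfying assignment has x2 = False.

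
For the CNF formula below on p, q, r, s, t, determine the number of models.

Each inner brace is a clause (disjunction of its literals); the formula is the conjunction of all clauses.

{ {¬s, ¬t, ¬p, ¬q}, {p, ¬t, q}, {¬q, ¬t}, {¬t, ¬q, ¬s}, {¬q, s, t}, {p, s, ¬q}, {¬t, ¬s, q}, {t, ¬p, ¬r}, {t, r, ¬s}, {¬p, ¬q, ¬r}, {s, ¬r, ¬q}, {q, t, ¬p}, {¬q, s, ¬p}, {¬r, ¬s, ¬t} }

6

There are 2^5 = 32 truth assignments over (p, q, r, s, t).
Split on q. With q = True, the clauses containing q are satisfied and ¬q drops from the rest; 1 of the 2^4 = 16 assignments to the other variables satisfy what remains.
With q = False, by the same count on the reduced clause set, 5 assignments work.
(One model: p=F, q=F, r=F, s=F, t=F.)
Total: 1 + 5 = 6.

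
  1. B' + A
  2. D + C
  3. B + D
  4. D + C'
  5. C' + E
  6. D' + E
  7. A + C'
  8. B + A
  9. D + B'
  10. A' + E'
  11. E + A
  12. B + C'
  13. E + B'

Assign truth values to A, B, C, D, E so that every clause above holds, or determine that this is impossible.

Branch on B: set B = 0.
The clause (D) is unit, so D = 1.
The clause (E) is unit, so E = 1.
The clause (A) is unit, so A = 1.
Now (A') is unsatisfied and unit — conflict.
That branch fails; take B = 1 instead.
The clause (A) is unit, so A = 1.
The clause (D) is unit, so D = 1.
The clause (E) is unit, so E = 1.
Now (E') is unsatisfied and unit — conflict.
Either choice for B ends in contradiction.

UNSATISFIABLE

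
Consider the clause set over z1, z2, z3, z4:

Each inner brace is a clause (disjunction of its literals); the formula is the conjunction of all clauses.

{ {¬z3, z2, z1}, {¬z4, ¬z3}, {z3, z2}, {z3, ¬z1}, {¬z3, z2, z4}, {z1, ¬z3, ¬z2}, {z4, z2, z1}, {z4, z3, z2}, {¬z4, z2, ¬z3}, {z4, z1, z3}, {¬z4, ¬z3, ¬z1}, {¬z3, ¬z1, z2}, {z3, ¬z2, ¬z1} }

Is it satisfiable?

Yes, satisfiable

Try z4 = True.
The clause (¬z3) is unit, so z3 = False.
The clause (z2) is unit, so z2 = True.
The clause (¬z1) is unit, so z1 = False.
All clauses are satisfied.
A satisfying assignment: z1=False,  z2=True,  z3=False,  z4=True.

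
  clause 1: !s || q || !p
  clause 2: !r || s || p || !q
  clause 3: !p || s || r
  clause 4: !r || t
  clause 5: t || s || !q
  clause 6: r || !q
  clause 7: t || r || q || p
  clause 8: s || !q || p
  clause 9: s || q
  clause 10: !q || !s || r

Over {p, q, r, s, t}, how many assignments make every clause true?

There are 2^5 = 32 truth assignments over (p, q, r, s, t).
Split on p. With p = true, the clauses containing p are satisfied and !p drops from the rest; 2 of the 2^4 = 16 assignments to the other variables satisfy what remains.
With p = false, by the same count on the reduced clause set, 3 assignments work.
(One model: p=F, q=F, r=F, s=T, t=T.)
Total: 2 + 3 = 5.

5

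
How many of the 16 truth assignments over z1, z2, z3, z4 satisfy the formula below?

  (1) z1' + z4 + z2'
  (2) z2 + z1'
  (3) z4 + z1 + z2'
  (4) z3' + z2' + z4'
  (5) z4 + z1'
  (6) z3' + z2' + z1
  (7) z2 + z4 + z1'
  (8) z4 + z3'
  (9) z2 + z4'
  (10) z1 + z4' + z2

3

There are 2^4 = 16 truth assignments over (z1, z2, z3, z4).
Check each against the 10 clauses (columns in the order z1, z2, z3, z4):
  F F F F  ✓ satisfies all
  F F F T  ✗ fails (z2 + z4')
  F F T F  ✗ fails (z4 + z3')
  F F T T  ✗ fails (z2 + z4')
  F T F F  ✗ fails (z4 + z1 + z2')
  F T F T  ✓ satisfies all
  F T T F  ✗ fails (z4 + z1 + z2')
  F T T T  ✗ fails (z3' + z2' + z4')
  T F F F  ✗ fails (z2 + z1')
  T F F T  ✗ fails (z2 + z1')
  T F T F  ✗ fails (z2 + z1')
  T F T T  ✗ fails (z2 + z1')
  T T F F  ✗ fails (z1' + z4 + z2')
  T T F T  ✓ satisfies all
  T T T F  ✗ fails (z1' + z4 + z2')
  T T T T  ✗ fails (z3' + z2' + z4')
3 of the 16 rows are models.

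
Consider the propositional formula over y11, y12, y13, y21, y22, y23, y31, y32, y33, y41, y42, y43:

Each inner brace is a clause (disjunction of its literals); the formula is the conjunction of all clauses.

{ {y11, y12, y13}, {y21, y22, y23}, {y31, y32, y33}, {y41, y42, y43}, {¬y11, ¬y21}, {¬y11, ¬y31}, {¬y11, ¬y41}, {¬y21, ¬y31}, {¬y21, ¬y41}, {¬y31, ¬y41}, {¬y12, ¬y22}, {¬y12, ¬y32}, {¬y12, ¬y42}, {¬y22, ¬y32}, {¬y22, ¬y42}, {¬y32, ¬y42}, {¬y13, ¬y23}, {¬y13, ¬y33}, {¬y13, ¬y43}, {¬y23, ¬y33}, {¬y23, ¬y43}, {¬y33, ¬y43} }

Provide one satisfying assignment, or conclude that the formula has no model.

UNSATISFIABLE

Branch on y11: set y11 = False.
Branch on y12: set y12 = True.
Unit clause (¬y22) forces y22 = False.
Unit clause (¬y32) forces y32 = False.
Unit clause (¬y42) forces y42 = False.
Branch on y21: set y21 = True.
Unit clause (¬y31) forces y31 = False.
Unit clause (y33) forces y33 = True.
Unit clause (¬y41) forces y41 = False.
Unit clause (y43) forces y43 = True.
That conflicts with the unit clause (¬y43).
So y21 must be the other value — set y21 = False.
Unit clause (y23) forces y23 = True.
Unit clause (¬y13) forces y13 = False.
Unit clause (¬y33) forces y33 = False.
Unit clause (y31) forces y31 = True.
Unit clause (¬y41) forces y41 = False.
Unit clause (y43) forces y43 = True.
That conflicts with the unit clause (¬y43).
Neither y21 = True nor y21 = False works.
So y12 must be the other value — set y12 = False.
Unit clause (y13) forces y13 = True.
Unit clause (¬y23) forces y23 = False.
Unit clause (¬y33) forces y33 = False.
Unit clause (¬y43) forces y43 = False.
Branch on y21: set y21 = True.
Unit clause (¬y31) forces y31 = False.
Unit clause (y32) forces y32 = True.
Unit clause (¬y41) forces y41 = False.
Unit clause (y42) forces y42 = True.
That conflicts with the unit clause (¬y42).
So y21 must be the other value — set y21 = False.
Unit clause (y22) forces y22 = True.
Unit clause (¬y32) forces y32 = False.
Unit clause (y31) forces y31 = True.
Unit clause (¬y41) forces y41 = False.
Unit clause (y42) forces y42 = True.
That conflicts with the unit clause (¬y42).
Neither y21 = True nor y21 = False works.
Neither y12 = True nor y12 = False works.
So y11 must be the other value — set y11 = True.
Unit clause (¬y21) forces y21 = False.
Unit clause (¬y31) forces y31 = False.
Unit clause (¬y41) forces y41 = False.
Branch on y22: set y22 = True.
Unit clause (¬y12) forces y12 = False.
Unit clause (¬y32) forces y32 = False.
Unit clause (y33) forces y33 = True.
Unit clause (¬y42) forces y42 = False.
Unit clause (y43) forces y43 = True.
That conflicts with the unit clause (¬y43).
So y22 must be the other value — set y22 = False.
Unit clause (y23) forces y23 = True.
Unit clause (¬y13) forces y13 = False.
Unit clause (¬y33) forces y33 = False.
Unit clause (y32) forces y32 = True.
Unit clause (¬y12) forces y12 = False.
Unit clause (¬y42) forces y42 = False.
Unit clause (y43) forces y43 = True.
That conflicts with the unit clause (¬y43).
Neither y22 = True nor y22 = False works.
Neither y11 = True nor y11 = False works.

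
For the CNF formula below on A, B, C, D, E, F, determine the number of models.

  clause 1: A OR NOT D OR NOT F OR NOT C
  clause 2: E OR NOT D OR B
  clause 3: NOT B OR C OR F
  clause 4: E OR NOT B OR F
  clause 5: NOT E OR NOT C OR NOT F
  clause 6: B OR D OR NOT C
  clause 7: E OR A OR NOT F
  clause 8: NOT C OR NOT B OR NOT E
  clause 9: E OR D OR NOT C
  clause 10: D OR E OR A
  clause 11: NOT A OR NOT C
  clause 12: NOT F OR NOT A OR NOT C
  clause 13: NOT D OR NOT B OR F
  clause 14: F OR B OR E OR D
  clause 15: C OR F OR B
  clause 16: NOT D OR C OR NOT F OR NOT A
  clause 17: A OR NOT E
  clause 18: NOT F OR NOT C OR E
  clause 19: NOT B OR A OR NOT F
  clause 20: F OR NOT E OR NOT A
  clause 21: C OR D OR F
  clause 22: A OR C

4

There are 2^6 = 64 truth assignments over (A, B, C, D, E, F).
Split on D. With D = true, the clauses containing D are satisfied and NOT D drops from the rest; 0 of the 2^5 = 32 assignments to the other variables satisfy what remains.
With D = false, by the same count on the reduced clause set, 4 assignments work.
(One model: A=T, B=F, C=F, D=F, E=F, F=T.)
Total: 0 + 4 = 4.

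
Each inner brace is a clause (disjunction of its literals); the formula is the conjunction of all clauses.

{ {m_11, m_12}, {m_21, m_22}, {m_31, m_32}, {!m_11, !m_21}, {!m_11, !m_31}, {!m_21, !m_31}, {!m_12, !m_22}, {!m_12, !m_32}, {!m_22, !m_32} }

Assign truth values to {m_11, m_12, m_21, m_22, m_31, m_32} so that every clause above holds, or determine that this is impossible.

Branch on m_11: set m_11 = true.
Unit clause (!m_21) forces m_21 = false.
Unit clause (m_22) forces m_22 = true.
Unit clause (!m_31) forces m_31 = false.
Unit clause (m_32) forces m_32 = true.
That conflicts with the unit clause (!m_32).
That branch fails; take m_11 = false instead.
Unit clause (m_12) forces m_12 = true.
Unit clause (!m_22) forces m_22 = false.
Unit clause (m_21) forces m_21 = true.
Unit clause (!m_31) forces m_31 = false.
Unit clause (m_32) forces m_32 = true.
That conflicts with the unit clause (!m_32).
Both values of m_11 lead to a conflict.

UNSATISFIABLE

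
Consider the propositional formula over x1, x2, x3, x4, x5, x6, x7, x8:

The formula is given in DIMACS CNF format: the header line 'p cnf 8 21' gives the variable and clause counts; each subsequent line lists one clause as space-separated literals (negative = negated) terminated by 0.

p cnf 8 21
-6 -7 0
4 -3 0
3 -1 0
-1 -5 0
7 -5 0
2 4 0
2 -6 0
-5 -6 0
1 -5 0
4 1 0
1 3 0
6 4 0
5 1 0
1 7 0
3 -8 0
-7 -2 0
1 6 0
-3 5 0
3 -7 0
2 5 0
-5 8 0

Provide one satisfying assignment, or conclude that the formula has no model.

Case x6 = False:
(x4) alone gives x4 = True.
(x1) alone gives x1 = True.
(x3) alone gives x3 = True.
(¬x5) alone gives x5 = False.
Now (x5) is unsatisfied and unit — conflict.
Undo x6 and try x6 = True.
(¬x7) alone gives x7 = False.
(¬x5) alone gives x5 = False.
(x2) alone gives x2 = True.
(x1) alone gives x1 = True.
(x3) alone gives x3 = True.
Now (¬x3) is unsatisfied and unit — conflict.
Either choice for x6 ends in contradiction.

UNSATISFIABLE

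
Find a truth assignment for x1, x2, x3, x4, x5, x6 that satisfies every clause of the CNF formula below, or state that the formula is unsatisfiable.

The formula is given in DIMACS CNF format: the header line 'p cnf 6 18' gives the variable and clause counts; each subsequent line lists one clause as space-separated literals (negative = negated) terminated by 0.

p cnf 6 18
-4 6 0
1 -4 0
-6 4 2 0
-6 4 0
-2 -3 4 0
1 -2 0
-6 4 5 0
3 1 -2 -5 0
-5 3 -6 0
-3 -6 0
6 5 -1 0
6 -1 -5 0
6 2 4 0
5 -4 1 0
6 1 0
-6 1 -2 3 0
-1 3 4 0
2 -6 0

x1: True; x2: True; x3: False; x4: True; x5: False; x6: True

Branch on x4: set x4 = True.
From the singleton clause (x6), x6 = True.
From the singleton clause (x1), x1 = True.
From the singleton clause (¬x3), x3 = False.
From the singleton clause (¬x5), x5 = False.
From the singleton clause (x2), x2 = True.
This assignment satisfies each clause.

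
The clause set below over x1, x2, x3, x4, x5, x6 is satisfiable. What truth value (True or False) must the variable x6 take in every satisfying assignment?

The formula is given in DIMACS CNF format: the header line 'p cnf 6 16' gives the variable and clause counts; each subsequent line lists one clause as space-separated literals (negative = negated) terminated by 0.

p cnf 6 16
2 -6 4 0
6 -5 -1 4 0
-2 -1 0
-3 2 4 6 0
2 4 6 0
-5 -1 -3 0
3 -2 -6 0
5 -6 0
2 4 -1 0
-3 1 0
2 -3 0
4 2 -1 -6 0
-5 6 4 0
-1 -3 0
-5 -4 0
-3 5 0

False

Suppose x6 = True.
The clause (x5) is unit, so x5 = True.
The clause (¬x4) is unit, so x4 = False.
The clause (x2) is unit, so x2 = True.
The clause (¬x1) is unit, so x1 = False.
The clause (x3) is unit, so x3 = True.
Now (¬x3) is unsatisfied and unit — conflict.
So every satisfying assignment has x6 = False.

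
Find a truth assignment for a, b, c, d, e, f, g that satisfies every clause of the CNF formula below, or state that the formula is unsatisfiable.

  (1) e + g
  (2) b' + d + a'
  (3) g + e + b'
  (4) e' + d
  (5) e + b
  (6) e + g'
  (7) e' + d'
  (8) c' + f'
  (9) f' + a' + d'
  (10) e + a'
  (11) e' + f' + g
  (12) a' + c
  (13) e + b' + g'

Case e = 1:
The clause (d) is unit, so d = 1.
That conflicts with the unit clause (d').
Backtrack on e: now try e = 0.
The clause (g) is unit, so g = 1.
That conflicts with the unit clause (g').
Either choice for e ends in contradiction.

UNSATISFIABLE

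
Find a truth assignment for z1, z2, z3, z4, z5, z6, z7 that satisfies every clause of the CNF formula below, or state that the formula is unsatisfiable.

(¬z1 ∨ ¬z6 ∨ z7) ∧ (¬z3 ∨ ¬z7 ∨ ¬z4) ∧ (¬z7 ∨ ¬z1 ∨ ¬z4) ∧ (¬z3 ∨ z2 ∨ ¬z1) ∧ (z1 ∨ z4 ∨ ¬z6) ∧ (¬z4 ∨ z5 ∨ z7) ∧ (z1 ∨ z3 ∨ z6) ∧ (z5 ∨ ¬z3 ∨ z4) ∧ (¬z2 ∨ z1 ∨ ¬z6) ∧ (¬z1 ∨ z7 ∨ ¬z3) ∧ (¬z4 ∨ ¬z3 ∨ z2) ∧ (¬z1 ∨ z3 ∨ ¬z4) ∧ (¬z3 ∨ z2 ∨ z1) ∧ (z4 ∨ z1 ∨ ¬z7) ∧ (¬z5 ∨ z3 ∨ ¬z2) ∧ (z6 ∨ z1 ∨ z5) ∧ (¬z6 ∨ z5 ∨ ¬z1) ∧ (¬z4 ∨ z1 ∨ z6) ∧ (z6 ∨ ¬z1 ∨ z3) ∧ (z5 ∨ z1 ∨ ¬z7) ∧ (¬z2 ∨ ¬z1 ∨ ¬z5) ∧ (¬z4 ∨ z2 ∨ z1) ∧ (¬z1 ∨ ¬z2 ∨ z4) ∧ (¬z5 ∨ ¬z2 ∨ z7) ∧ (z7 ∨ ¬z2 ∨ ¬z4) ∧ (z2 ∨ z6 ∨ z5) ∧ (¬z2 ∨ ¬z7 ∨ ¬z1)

z1: True,  z2: False,  z3: False,  z4: False,  z5: True,  z6: True,  z7: True

Case z1 = True:
Case z6 = True:
(z7) alone gives z7 = True.
(¬z4) alone gives z4 = False.
(z5) alone gives z5 = True.
(¬z2) alone gives z2 = False.
(¬z3) alone gives z3 = False.
This assignment satisfies each clause.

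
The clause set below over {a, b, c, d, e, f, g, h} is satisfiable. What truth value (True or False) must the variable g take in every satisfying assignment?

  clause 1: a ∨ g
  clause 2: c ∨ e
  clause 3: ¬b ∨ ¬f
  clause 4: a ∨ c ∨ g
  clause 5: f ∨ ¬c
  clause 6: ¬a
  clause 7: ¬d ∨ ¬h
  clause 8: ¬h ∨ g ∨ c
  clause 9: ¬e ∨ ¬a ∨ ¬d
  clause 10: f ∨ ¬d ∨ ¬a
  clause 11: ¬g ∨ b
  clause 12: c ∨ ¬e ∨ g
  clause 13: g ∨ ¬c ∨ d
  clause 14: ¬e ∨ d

Suppose g = False.
Unit clause (a) forces a = True.
But (¬a) is also a unit clause — contradiction.
So every satisfying assignment has g = True.

True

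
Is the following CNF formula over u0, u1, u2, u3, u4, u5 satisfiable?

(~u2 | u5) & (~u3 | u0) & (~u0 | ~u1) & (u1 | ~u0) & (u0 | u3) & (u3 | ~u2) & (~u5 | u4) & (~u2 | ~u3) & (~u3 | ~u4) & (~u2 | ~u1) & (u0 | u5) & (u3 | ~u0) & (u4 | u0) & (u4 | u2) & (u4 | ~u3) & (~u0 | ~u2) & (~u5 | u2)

No

Suppose u2 = 0.
(u4) alone gives u4 = 1.
(~u3) alone gives u3 = 0.
(u0) alone gives u0 = 1.
That conflicts with the unit clause (~u0).
So u2 must be the other value — set u2 = 1.
(u5) alone gives u5 = 1.
(u3) alone gives u3 = 1.
That conflicts with the unit clause (~u3).
Both values of u2 lead to a conflict.
No assignment satisfies every clause.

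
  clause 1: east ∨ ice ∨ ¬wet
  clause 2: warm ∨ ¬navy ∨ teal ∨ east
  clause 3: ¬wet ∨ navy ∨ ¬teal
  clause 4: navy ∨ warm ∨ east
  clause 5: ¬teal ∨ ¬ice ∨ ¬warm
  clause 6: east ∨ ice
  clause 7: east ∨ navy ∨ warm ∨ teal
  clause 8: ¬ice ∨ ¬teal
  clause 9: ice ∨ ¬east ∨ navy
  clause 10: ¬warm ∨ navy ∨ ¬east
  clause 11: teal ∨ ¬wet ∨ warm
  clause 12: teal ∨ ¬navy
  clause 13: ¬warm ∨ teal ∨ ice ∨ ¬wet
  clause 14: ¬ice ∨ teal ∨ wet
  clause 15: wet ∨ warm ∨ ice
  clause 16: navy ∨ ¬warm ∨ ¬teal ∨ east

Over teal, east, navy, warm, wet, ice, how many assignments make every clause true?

4

There are 2^6 = 64 truth assignments over (teal, east, navy, warm, wet, ice).
Split on wet. With wet = True, the clauses containing wet are satisfied and ¬wet drops from the rest; 3 of the 2^5 = 32 assignments to the other variables satisfy what remains.
With wet = False, by the same count on the reduced clause set, 1 assignment works.
Total: 3 + 1 = 4.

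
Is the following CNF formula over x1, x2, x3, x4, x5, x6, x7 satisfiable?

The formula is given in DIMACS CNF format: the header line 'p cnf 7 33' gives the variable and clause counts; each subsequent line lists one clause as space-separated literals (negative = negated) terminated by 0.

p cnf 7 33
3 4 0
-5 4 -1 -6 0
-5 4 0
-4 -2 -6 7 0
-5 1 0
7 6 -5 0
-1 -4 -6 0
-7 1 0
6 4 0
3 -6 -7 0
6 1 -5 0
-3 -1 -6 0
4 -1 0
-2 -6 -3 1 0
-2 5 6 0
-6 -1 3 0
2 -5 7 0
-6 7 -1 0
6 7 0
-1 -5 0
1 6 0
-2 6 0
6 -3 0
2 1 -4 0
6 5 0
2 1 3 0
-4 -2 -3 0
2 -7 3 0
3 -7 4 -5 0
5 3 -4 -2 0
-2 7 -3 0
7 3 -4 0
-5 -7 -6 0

Yes, satisfiable

Case x3 = True:
The clause (x6) is unit, so x6 = True.
The clause (¬x1) is unit, so x1 = False.
The clause (¬x5) is unit, so x5 = False.
The clause (¬x7) is unit, so x7 = False.
The clause (¬x2) is unit, so x2 = False.
The clause (¬x4) is unit, so x4 = False.
Every clause now holds.
A satisfying assignment: x1=False,  x2=False,  x3=True,  x4=False,  x5=False,  x6=True,  x7=False.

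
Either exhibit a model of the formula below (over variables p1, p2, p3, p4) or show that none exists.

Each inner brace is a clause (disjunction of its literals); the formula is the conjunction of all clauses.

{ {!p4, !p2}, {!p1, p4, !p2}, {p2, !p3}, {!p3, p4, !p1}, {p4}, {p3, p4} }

(p4) alone gives p4 = true.
(!p2) alone gives p2 = false.
(!p3) alone gives p3 = false.
Every clause is now satisfied; p1 is unconstrained.

p1: false,  p2: false,  p3: false,  p4: true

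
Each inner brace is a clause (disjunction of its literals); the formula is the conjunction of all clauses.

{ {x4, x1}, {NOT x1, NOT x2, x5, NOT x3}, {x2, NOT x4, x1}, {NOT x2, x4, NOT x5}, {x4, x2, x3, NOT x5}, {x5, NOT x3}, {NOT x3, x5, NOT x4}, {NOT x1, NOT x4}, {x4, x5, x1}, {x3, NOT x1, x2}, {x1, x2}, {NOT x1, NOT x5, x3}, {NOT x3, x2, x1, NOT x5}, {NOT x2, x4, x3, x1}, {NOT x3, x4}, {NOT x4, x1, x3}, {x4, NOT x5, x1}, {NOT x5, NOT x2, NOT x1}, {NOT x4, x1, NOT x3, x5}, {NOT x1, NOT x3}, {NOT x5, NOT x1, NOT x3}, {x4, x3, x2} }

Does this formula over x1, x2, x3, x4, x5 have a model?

Yes

Case x4 = true:
(NOT x1) alone gives x1 = false.
(x2) alone gives x2 = true.
(x3) alone gives x3 = true.
(x5) alone gives x5 = true.
All clauses are satisfied.
A satisfying assignment: x1=false, x2=true, x3=true, x4=true, x5=true.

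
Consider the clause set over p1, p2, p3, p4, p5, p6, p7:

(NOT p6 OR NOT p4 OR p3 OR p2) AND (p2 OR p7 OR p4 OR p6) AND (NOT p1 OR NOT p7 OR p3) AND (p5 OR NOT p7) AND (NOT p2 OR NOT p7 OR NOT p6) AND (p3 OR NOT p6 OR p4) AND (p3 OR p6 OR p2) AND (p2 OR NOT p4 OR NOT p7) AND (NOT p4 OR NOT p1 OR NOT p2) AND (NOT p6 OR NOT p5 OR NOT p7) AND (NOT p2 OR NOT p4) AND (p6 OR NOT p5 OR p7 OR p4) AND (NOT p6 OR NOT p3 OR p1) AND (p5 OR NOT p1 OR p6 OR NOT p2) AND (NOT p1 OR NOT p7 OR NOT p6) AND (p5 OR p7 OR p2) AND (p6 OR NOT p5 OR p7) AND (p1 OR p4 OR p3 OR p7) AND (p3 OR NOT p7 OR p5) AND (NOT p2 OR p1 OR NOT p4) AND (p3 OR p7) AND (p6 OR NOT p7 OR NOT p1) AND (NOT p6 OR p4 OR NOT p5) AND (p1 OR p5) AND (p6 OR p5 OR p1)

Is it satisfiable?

Yes, satisfiable

Case p5 = true:
Case p6 = false:
The clause (p7) is unit, so p7 = true.
The clause (NOT p1) is unit, so p1 = false.
Case p3 = true:
Case p2 = false:
The clause (NOT p4) is unit, so p4 = false.
This assignment satisfies each clause.
A satisfying assignment: p1=false, p2=false, p3=true, p4=false, p5=true, p6=false, p7=true.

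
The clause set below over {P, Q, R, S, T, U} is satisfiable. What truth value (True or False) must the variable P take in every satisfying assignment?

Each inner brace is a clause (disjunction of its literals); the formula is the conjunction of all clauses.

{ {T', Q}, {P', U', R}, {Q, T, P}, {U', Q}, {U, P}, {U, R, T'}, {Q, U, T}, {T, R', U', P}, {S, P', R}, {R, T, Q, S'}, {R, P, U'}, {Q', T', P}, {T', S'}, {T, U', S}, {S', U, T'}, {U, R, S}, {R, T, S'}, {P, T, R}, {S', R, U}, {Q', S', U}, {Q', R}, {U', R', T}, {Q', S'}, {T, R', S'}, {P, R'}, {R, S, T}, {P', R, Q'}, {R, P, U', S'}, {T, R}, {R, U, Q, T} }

True

Suppose P = 0.
The clause (U) is unit, so U = 1.
The clause (Q) is unit, so Q = 1.
The clause (R) is unit, so R = 1.
Now (R') is unsatisfied and unit — conflict.
So every satisfying assignment has P = True.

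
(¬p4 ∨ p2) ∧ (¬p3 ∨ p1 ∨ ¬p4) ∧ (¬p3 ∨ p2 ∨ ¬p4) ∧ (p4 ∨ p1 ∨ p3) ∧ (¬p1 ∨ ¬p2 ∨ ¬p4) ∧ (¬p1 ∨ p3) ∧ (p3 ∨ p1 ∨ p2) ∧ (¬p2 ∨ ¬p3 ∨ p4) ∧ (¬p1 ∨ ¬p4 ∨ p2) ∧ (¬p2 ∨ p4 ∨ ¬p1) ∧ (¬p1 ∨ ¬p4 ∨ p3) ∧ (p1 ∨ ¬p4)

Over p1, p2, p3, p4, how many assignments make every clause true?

2

There are 2^4 = 16 truth assignments over (p1, p2, p3, p4).
Check each against the 12 clauses (columns in the order p1, p2, p3, p4):
  F F F F  ✗ fails (p4 ∨ p1 ∨ p3)
  F F F T  ✗ fails (¬p4 ∨ p2)
  F F T F  ✓ satisfies all
  F F T T  ✗ fails (¬p4 ∨ p2)
  F T F F  ✗ fails (p4 ∨ p1 ∨ p3)
  F T F T  ✗ fails (p1 ∨ ¬p4)
  F T T F  ✗ fails (¬p2 ∨ ¬p3 ∨ p4)
  F T T T  ✗ fails (¬p3 ∨ p1 ∨ ¬p4)
  T F F F  ✗ fails (¬p1 ∨ p3)
  T F F T  ✗ fails (¬p4 ∨ p2)
  T F T F  ✓ satisfies all
  T F T T  ✗ fails (¬p4 ∨ p2)
  T T F F  ✗ fails (¬p1 ∨ p3)
  T T F T  ✗ fails (¬p1 ∨ ¬p2 ∨ ¬p4)
  T T T F  ✗ fails (¬p2 ∨ ¬p3 ∨ p4)
  T T T T  ✗ fails (¬p1 ∨ ¬p2 ∨ ¬p4)
2 of the 16 rows are models.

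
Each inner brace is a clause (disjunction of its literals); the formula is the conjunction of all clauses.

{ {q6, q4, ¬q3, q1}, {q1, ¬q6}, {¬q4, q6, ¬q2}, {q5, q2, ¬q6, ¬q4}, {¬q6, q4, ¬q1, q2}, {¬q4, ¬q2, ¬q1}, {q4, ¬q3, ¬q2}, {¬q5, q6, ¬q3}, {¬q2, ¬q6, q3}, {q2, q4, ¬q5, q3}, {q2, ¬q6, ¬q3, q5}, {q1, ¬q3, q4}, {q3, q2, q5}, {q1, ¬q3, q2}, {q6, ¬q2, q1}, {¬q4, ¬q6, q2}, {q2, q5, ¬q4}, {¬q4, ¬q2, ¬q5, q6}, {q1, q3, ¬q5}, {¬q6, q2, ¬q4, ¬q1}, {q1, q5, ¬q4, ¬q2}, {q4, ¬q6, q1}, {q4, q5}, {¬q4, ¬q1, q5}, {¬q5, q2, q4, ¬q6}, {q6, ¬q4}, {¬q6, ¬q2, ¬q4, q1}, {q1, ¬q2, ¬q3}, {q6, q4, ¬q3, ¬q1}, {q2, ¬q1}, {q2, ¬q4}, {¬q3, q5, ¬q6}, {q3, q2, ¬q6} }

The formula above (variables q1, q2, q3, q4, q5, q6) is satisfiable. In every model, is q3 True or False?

Suppose q3 = True.
Case q1 = True:
From the singleton clause (q2), q2 = True.
From the singleton clause (¬q4), q4 = False.
But (q4) is also a unit clause — contradiction.
Undo q1 and try q1 = False.
From the singleton clause (¬q6), q6 = False.
From the singleton clause (q4), q4 = True.
But (¬q4) is also a unit clause — contradiction.
Neither q1 = True nor q1 = False works.
So every satisfying assignment has q3 = False.

False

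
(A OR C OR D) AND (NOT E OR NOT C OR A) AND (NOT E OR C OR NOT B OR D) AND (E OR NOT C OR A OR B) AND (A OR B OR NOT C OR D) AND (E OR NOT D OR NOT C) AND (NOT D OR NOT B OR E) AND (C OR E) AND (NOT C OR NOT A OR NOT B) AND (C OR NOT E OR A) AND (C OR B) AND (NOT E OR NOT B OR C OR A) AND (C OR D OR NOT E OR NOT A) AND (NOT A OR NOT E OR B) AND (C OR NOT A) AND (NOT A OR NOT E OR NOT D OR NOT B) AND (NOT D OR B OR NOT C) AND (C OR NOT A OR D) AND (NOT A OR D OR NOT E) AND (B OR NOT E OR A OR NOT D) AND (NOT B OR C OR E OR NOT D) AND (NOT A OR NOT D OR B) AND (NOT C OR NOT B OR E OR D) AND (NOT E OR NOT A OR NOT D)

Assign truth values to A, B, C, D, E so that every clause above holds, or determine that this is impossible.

A=true, B=false, C=true, D=false, E=false

Suppose C = true.
Suppose E = false.
(NOT D) alone gives D = false.
(NOT B) alone gives B = false.
(A) alone gives A = true.
All clauses are satisfied.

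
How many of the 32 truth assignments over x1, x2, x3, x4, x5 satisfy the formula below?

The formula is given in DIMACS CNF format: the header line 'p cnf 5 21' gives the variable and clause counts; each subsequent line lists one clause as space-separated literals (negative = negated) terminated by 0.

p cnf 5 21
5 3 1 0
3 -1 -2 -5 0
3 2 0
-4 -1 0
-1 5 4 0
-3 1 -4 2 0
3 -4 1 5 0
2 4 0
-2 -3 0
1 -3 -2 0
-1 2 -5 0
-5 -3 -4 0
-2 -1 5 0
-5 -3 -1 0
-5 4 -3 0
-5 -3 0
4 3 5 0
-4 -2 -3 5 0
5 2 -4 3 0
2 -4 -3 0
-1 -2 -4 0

There are 2^5 = 32 truth assignments over (x1, x2, x3, x4, x5).
Split on x1. With x1 = True, the clauses containing x1 are satisfied and ¬x1 drops from the rest; 0 of the 2^4 = 16 assignments to the other variables satisfy what remains.
With x1 = False, by the same count on the reduced clause set, 2 assignments work.
(One model: x1=F, x2=T, x3=F, x4=F, x5=T.)
Total: 0 + 2 = 2.

2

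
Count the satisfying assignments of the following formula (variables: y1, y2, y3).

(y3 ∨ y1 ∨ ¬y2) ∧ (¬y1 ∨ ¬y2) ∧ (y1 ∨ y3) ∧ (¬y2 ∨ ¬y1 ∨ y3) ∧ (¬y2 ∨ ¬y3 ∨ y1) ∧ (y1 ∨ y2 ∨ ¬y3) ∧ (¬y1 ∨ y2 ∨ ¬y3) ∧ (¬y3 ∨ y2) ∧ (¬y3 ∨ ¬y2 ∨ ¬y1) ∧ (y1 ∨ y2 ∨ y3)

There are 2^3 = 8 truth assignments over (y1, y2, y3).
Check each against the 10 clauses (columns in the order y1, y2, y3):
  F F F  ✗ fails (y1 ∨ y3)
  F F T  ✗ fails (y1 ∨ y2 ∨ ¬y3)
  F T F  ✗ fails (y3 ∨ y1 ∨ ¬y2)
  F T T  ✗ fails (¬y2 ∨ ¬y3 ∨ y1)
  T F F  ✓ satisfies all
  T F T  ✗ fails (¬y1 ∨ y2 ∨ ¬y3)
  T T F  ✗ fails (¬y1 ∨ ¬y2)
  T T T  ✗ fails (¬y1 ∨ ¬y2)
1 of the 8 rows is a model.

1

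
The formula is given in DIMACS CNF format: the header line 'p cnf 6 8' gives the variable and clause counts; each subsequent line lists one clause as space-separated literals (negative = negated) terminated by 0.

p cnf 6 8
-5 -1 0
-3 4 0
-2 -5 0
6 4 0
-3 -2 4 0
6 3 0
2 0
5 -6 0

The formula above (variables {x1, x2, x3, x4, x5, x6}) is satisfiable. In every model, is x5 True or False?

Suppose x5 = True.
Unit clause (¬x1) forces x1 = False.
Unit clause (¬x2) forces x2 = False.
That conflicts with the unit clause (x2).
So every satisfying assignment has x5 = False.

False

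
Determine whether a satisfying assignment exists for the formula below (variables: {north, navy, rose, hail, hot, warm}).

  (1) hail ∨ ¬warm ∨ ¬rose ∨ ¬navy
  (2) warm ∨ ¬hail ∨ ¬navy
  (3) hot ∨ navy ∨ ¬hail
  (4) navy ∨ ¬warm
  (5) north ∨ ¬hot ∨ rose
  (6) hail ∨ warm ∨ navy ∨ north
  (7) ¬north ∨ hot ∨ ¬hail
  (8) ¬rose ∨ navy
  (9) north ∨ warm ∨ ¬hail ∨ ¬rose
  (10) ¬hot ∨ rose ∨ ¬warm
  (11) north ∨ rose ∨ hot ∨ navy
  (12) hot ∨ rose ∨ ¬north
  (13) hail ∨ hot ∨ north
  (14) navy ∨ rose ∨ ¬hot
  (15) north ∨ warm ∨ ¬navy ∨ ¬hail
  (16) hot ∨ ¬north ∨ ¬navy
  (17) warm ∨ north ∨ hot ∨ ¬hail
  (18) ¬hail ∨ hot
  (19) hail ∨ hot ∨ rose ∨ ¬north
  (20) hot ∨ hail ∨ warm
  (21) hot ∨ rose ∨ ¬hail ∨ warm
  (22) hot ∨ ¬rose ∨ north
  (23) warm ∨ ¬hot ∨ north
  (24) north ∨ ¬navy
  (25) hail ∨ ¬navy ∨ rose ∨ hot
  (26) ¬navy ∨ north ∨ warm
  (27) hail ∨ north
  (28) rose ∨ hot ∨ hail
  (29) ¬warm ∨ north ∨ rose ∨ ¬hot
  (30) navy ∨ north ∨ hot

Yes

Try navy = True.
From the singleton clause (north), north = True.
From the singleton clause (hot), hot = True.
Try warm = True.
From the singleton clause (rose), rose = True.
From the singleton clause (hail), hail = True.
This assignment satisfies each clause.
A satisfying assignment: north=True,  navy=True,  rose=True,  hail=True,  hot=True,  warm=True.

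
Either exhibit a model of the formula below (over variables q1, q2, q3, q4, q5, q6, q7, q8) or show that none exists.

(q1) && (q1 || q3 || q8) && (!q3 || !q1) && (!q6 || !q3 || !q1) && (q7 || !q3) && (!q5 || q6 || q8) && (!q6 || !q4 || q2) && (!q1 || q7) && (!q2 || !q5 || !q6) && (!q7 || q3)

UNSATISFIABLE

(q1) alone gives q1 = true.
(!q3) alone gives q3 = false.
(q7) alone gives q7 = true.
Now (!q7) is unsatisfied and unit — conflict.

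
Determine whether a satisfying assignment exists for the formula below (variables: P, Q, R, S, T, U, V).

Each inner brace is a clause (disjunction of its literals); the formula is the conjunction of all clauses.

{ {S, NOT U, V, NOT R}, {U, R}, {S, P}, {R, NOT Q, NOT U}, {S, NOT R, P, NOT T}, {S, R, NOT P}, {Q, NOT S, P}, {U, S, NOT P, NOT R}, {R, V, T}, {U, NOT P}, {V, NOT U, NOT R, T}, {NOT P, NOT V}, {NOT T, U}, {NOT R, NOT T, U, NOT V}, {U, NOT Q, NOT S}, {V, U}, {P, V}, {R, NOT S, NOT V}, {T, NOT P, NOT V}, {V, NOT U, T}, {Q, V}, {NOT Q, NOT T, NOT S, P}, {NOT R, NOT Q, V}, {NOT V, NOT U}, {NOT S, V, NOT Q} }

Suppose U = true.
Unit clause (NOT V) forces V = false.
Unit clause (P) forces P = true.
Unit clause (T) forces T = true.
Unit clause (Q) forces Q = true.
Unit clause (R) forces R = true.
But (NOT R) is also a unit clause — contradiction.
So U must be the other value — set U = false.
Unit clause (R) forces R = true.
Unit clause (NOT P) forces P = false.
Unit clause (S) forces S = true.
Unit clause (Q) forces Q = true.
But (NOT Q) is also a unit clause — contradiction.
Either choice for U ends in contradiction.
No assignment satisfies every clause.

Unsatisfiable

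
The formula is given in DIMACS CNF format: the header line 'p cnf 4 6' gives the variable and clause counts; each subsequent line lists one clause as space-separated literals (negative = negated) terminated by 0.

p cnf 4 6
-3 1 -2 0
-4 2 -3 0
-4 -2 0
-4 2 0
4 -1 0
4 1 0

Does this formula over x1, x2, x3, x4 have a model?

Branch on x4: set x4 = False.
(¬x1) alone gives x1 = False.
That conflicts with the unit clause (x1).
Undo x4 and try x4 = True.
(¬x2) alone gives x2 = False.
That conflicts with the unit clause (x2).
Either choice for x4 ends in contradiction.
No assignment satisfies every clause.

No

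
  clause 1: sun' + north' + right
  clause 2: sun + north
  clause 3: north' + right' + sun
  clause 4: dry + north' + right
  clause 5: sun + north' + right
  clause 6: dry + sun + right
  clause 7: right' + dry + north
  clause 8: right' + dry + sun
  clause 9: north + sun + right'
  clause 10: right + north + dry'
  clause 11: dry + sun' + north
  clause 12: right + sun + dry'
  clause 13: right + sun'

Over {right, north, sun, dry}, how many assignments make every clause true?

There are 2^4 = 16 truth assignments over (right, north, sun, dry).
Check each against the 13 clauses (columns in the order right, north, sun, dry):
  F F F F  ✗ fails (sun + north)
  F F F T  ✗ fails (sun + north)
  F F T F  ✗ fails (dry + sun' + north)
  F F T T  ✗ fails (right + north + dry')
  F T F F  ✗ fails (dry + north' + right)
  F T F T  ✗ fails (sun + north' + right)
  F T T F  ✗ fails (sun' + north' + right)
  F T T T  ✗ fails (sun' + north' + right)
  T F F F  ✗ fails (sun + north)
  T F F T  ✗ fails (sun + north)
  T F T F  ✗ fails (right' + dry + north)
  T F T T  ✓ satisfies all
  T T F F  ✗ fails (north' + right' + sun)
  T T F T  ✗ fails (north' + right' + sun)
  T T T F  ✓ satisfies all
  T T T T  ✓ satisfies all
3 of the 16 rows are models.

3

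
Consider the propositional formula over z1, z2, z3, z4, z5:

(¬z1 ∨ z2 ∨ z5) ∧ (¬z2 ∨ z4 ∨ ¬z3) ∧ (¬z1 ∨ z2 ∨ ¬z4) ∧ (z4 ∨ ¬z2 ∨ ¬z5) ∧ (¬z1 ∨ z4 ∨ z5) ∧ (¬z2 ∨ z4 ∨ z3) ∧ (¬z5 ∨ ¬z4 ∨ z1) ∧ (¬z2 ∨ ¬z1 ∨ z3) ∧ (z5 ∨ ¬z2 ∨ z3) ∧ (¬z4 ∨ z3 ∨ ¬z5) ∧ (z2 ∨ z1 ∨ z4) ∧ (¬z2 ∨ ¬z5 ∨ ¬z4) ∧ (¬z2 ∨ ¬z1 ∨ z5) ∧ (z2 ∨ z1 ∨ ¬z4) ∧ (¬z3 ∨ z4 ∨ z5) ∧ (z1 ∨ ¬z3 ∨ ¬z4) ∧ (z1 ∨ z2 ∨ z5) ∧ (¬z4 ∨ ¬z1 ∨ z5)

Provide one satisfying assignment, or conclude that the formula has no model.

z1=True; z2=False; z3=True; z4=False; z5=True

Branch on z1: set z1 = True.
Branch on z2: set z2 = False.
Unit clause (z5) forces z5 = True.
Unit clause (¬z4) forces z4 = False.
No clause remains; z3 is free.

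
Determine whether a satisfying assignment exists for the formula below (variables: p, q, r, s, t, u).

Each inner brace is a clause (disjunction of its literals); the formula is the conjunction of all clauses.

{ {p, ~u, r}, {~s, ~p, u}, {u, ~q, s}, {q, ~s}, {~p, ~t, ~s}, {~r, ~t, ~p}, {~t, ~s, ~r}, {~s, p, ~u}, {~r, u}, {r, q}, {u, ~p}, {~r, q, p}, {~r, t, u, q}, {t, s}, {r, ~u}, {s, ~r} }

Case q = 1:
Case u = 0:
(s) alone gives s = 1.
(~p) alone gives p = 0.
(~r) alone gives r = 0.
No clause remains; t is free.
A satisfying assignment: p: 0,  q: 1,  r: 0,  s: 1,  t: 0,  u: 0.

Yes, satisfiable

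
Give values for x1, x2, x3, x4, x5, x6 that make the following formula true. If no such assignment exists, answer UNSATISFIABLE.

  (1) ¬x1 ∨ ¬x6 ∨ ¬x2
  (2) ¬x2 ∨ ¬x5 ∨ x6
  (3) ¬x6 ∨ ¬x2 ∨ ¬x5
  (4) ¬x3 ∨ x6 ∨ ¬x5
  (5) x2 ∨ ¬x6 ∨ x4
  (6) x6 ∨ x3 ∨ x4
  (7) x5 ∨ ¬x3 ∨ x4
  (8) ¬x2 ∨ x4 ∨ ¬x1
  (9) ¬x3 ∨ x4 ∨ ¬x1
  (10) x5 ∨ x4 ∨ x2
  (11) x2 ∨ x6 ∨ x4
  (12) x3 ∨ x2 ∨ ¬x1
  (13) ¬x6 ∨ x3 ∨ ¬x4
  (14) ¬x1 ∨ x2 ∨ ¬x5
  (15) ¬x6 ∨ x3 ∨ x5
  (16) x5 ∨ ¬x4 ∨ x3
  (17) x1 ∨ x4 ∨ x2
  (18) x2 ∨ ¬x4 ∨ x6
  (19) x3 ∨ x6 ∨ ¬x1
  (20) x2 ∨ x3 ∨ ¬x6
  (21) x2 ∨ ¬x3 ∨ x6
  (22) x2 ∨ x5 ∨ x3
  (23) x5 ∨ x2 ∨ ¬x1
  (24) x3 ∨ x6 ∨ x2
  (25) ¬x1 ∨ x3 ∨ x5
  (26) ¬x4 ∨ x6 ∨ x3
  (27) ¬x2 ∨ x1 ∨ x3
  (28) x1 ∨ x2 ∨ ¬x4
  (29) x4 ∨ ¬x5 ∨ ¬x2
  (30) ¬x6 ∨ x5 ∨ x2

x1 ↦ True; x2 ↦ True; x3 ↦ True; x4 ↦ True; x5 ↦ False; x6 ↦ False

Suppose x1 = True.
Suppose x6 = False.
The clause (x3) is unit, so x3 = True.
The clause (¬x5) is unit, so x5 = False.
The clause (x4) is unit, so x4 = True.
The clause (x2) is unit, so x2 = True.
All clauses are satisfied.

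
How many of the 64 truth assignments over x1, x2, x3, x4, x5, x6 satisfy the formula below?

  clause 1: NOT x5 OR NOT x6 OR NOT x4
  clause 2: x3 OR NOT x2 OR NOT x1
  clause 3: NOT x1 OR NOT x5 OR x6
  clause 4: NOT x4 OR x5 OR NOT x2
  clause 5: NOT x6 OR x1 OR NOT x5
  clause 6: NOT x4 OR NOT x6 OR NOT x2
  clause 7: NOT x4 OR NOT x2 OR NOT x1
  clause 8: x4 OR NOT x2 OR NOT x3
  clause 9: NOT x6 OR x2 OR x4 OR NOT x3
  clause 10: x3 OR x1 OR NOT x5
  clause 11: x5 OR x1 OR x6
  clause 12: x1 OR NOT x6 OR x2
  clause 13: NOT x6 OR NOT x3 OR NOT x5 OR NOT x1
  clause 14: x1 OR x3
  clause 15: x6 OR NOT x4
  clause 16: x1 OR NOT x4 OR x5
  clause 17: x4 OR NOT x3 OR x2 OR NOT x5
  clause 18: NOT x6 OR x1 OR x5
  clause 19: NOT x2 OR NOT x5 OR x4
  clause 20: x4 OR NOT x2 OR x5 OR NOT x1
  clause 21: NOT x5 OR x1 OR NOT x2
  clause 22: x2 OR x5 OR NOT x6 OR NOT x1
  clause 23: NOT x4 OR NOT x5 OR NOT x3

There are 2^6 = 64 truth assignments over (x1, x2, x3, x4, x5, x6).
Split on x2. With x2 = true, the clauses containing x2 are satisfied and NOT x2 drops from the rest; 0 of the 2^5 = 32 assignments to the other variables satisfy what remains.
With x2 = false, by the same count on the reduced clause set, 3 assignments work.
(One model: x1=T, x2=F, x3=F, x4=F, x5=F, x6=F.)
Total: 0 + 3 = 3.

3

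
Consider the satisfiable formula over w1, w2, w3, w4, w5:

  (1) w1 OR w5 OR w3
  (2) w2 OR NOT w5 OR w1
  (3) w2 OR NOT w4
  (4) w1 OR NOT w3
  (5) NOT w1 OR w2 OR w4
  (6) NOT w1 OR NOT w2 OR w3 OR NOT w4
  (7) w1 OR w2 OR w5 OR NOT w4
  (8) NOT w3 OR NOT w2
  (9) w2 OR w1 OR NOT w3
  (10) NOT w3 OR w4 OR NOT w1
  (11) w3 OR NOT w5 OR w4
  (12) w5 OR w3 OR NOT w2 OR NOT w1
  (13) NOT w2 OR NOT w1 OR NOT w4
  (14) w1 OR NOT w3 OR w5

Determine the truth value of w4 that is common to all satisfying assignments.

Suppose w4 = false.
Case w1 = true:
Unit clause (w2) forces w2 = true.
Unit clause (NOT w3) forces w3 = false.
Unit clause (NOT w5) forces w5 = false.
Now (w5) is unsatisfied and unit — conflict.
Backtrack on w1: now try w1 = false.
Unit clause (NOT w3) forces w3 = false.
Unit clause (w5) forces w5 = true.
Now (NOT w5) is unsatisfied and unit — conflict.
Both values of w1 lead to a conflict.
So every satisfying assignment has w4 = True.

True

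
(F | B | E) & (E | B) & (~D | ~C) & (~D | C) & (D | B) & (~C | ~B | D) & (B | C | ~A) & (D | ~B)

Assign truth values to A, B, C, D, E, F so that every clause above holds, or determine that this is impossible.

UNSATISFIABLE

Case E = 1:
Case D = 0:
From the singleton clause (B), B = 1.
But (~B) is also a unit clause — contradiction.
Undo D and try D = 1.
From the singleton clause (~C), C = 0.
But (C) is also a unit clause — contradiction.
Both values of D lead to a conflict.
Undo E and try E = 0.
From the singleton clause (B), B = 1.
From the singleton clause (D), D = 1.
From the singleton clause (~C), C = 0.
But (C) is also a unit clause — contradiction.
Both values of E lead to a conflict.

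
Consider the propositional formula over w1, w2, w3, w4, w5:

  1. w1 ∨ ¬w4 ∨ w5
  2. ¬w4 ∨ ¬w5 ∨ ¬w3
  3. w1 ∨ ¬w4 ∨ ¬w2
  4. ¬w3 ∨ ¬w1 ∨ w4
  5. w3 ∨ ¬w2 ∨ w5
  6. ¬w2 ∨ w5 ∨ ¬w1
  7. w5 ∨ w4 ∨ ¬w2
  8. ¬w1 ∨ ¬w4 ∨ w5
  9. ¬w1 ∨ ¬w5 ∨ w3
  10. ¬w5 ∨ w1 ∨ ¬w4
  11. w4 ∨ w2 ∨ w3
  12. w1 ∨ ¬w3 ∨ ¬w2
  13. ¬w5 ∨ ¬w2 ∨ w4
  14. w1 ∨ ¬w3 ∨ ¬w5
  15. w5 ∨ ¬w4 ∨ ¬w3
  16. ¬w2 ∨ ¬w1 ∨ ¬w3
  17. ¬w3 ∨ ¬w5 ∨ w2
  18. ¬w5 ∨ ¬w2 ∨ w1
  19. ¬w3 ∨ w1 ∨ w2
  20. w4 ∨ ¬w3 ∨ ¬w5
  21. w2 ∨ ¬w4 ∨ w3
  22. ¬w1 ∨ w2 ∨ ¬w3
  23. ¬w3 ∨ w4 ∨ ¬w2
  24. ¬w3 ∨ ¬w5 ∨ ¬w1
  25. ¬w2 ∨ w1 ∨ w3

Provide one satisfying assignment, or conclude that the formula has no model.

Suppose w1 = True.
Suppose w3 = False.
The clause (¬w5) is unit, so w5 = False.
The clause (¬w2) is unit, so w2 = False.
The clause (¬w4) is unit, so w4 = False.
But (w4) is also a unit clause — contradiction.
Backtrack on w3: now try w3 = True.
The clause (w4) is unit, so w4 = True.
The clause (¬w5) is unit, so w5 = False.
But (w5) is also a unit clause — contradiction.
Either choice for w3 ends in contradiction.
Backtrack on w1: now try w1 = False.
Suppose w4 = False.
Suppose w5 = True.
The clause (¬w2) is unit, so w2 = False.
The clause (w3) is unit, so w3 = True.
But (¬w3) is also a unit clause — contradiction.
Backtrack on w5: now try w5 = False.
The clause (¬w2) is unit, so w2 = False.
The clause (w3) is unit, so w3 = True.
But (¬w3) is also a unit clause — contradiction.
Either choice for w5 ends in contradiction.
Backtrack on w4: now try w4 = True.
The clause (w5) is unit, so w5 = True.
But (¬w5) is also a unit clause — contradiction.
Either choice for w4 ends in contradiction.
Either choice for w1 ends in contradiction.

UNSATISFIABLE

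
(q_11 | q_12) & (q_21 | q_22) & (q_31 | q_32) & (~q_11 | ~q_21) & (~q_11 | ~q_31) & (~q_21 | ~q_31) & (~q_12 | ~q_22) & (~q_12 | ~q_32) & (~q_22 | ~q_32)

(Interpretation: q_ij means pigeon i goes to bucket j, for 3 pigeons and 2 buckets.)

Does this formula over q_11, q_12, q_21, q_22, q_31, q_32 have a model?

Try q_11 = 1.
Unit clause (~q_21) forces q_21 = 0.
Unit clause (q_22) forces q_22 = 1.
Unit clause (~q_31) forces q_31 = 0.
Unit clause (q_32) forces q_32 = 1.
That conflicts with the unit clause (~q_32).
So q_11 must be the other value — set q_11 = 0.
Unit clause (q_12) forces q_12 = 1.
Unit clause (~q_22) forces q_22 = 0.
Unit clause (q_21) forces q_21 = 1.
Unit clause (~q_31) forces q_31 = 0.
Unit clause (q_32) forces q_32 = 1.
That conflicts with the unit clause (~q_32).
Both values of q_11 lead to a conflict.
No assignment satisfies every clause.

Unsatisfiable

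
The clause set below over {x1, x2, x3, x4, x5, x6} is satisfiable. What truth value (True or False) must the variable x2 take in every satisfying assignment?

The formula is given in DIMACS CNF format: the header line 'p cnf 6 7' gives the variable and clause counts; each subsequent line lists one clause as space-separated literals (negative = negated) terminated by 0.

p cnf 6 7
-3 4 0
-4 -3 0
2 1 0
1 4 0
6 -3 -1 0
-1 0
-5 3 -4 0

Suppose x2 = False.
(x1) alone gives x1 = True.
That conflicts with the unit clause (¬x1).
So every satisfying assignment has x2 = True.

True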